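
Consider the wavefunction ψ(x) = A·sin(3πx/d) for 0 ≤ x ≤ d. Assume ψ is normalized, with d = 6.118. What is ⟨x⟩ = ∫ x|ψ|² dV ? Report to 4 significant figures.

The expectation value is the |ψ|²-weighted average of x: ∫ x|ψ|² dx.
With ∫₀^d sin²(nπx/d) dx = d/2, since the A² factors cancel between numerator and denominator, ⟨x⟩ = d/2.
With d = 6.118, ⟨x⟩ = 3.0590.

⟨x⟩ ≈ 3.059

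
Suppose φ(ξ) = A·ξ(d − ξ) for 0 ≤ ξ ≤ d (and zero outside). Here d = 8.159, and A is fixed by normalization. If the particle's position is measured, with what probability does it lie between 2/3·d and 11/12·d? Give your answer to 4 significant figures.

The probability is P = ∫ |φ|² dξ over [2/3·d, 11/12·d].
The normalization integral ∫|φ|²dξ over the whole domain equals d^5/30·A², and A² cancels in the ratio.
Let u = ξ/d; then A² and the length scale cancel, so P = ∫_{2/3}^{11/12} u^2·(1 - u)^2 du ÷ ∫_{0}^{1} u^2·(1 - u)^2 du.
With ∫ u^2·(1 - u)^2 du = u^3·(6·u^2 - 15·u + 10)/30 + C, the region integral is ≈ 0.00682629 and the full one is 1/30.
Taking the ratio, P = 0.20479.

P ≈ 0.2048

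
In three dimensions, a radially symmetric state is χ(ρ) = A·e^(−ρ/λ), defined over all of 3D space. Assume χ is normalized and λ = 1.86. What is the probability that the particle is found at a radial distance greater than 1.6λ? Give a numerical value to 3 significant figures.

P ≈ 0.380

P = ∫ |χ|² 4πρ² dρ over ρ > 1.6λ.
The full normalization integral is A²·[π·λ^3] = 1, fixing A².
Let u = ρ/λ; then A², 4π and the length scale all cancel, so P = ∫_{1.6}^{∞} u^2·e^(-2·u) du ÷ ∫_{0}^{∞} u^2·e^(-2·u) du.
With ∫ u^2·e^(-2·u) du = -(2·u^2 + 2·u + 1)·e^(-2·u)/4 + C, the region integral is 233·e^(-16/5)/100 and the full one is 1/4.
The region integral divided by the full integral gives P = 0.3799.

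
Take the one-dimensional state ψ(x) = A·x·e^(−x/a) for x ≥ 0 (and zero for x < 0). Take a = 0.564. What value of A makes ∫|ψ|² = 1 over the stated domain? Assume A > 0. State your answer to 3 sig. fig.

A ≈ 4.72

The normalization condition is ∫|ψ|² dx = 1 from 0 to ∞.
Carrying out the integral gives A² · a^3/4.
Plugging in a = 0.564 yields A = 4.722.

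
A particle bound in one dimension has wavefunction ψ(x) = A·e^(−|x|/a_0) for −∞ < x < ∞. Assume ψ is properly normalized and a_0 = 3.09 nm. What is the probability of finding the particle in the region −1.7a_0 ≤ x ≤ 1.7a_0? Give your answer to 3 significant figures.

P ≈ 0.967

P = ∫_{−1.7a_0}^{1.7a_0} |ψ(x)|² dx.
The normalization integral ∫|ψ|²dx over the whole domain equals a_0·A², and A² cancels in the ratio.
Both integrals are even about x = 0, so only the x ≥ 0 halves are needed (the factors of 2 cancel). Let u = x/a_0; then A² and the length scale cancel, so P = ∫_{0}^{1.7} e^(-2·u) du ÷ ∫_{0}^{∞} e^(-2·u) du.
With ∫ e^(-2·u) du = -e^(-2·u)/2 + C, the region integral is 1/2 - e^(-17/5)/2 and the full one is 1/2.
This works out to P = 0.9666.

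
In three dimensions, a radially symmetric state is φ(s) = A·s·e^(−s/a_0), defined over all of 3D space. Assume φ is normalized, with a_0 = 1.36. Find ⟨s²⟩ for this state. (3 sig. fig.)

⟨s^2⟩ ≈ 13.9

⟨s²⟩ = ∫ s^2 |φ|² 4πs² ds over the full domain.
Evaluating both integrals, ⟨s²⟩ = 15·a_0^2/2.
With a_0 = 1.36, ⟨s^2⟩ = 13.87.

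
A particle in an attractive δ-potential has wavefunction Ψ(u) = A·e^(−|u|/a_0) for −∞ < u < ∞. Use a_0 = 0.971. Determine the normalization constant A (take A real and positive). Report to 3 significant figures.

A ≈ 1.01

Require ∫ |Ψ|² du = 1 over the whole domain.
Carrying out the integral gives A² · a_0.
So A² = (a_0)^(−1).
Plugging in a_0 = 0.971 yields A = 1.015.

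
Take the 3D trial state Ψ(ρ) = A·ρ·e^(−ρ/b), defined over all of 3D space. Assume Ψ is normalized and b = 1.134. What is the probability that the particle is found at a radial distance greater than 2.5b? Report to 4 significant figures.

P ≈ 0.4405

With dV = 4πρ²dρ, the probability is ∫|Ψ|² dV over ρ > 2.5b.
A² is fixed by ∫₀^∞ 4πρ²|Ψ|² dρ = 1, i.e. A² = (3·π·b^5)^(−1).
Substituting u = ρ/b, A², 4π and the length scale all cancel in the ratio: P = ∫_{2.5}^{∞} u^4·e^(-2·u) du / ∫_{0}^{∞} u^4·e^(-2·u) du.
An antiderivative of u^4·e^(-2·u) is -(u^4/2 + u^3 + 3·u^2/2 + 3·u/2 + 3/4)·e^(-2·u); evaluating from 2.5 to ∞ gives 1569·e^(-5)/32, while the full integral is 3/4.
The region integral divided by the full integral gives P = 0.44049.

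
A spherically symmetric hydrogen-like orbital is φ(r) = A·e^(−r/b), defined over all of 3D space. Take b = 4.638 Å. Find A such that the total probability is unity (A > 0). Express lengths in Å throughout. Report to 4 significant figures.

A ≈ 0.05648 Å^(-3/2)

Normalization requires ∫|φ|² 4πr² dr = 1, integrated from 0 to ∞.
Using ∫₀^∞ rⁿ e^(−αr) dr = n!/αⁿ⁺¹, ∫|φ|² 4πr² dr = A²·(π·b^3).
Setting this equal to 1 gives A² = 1/(π·b^3).
Plugging in b = 4.638 yields A = 0.056484.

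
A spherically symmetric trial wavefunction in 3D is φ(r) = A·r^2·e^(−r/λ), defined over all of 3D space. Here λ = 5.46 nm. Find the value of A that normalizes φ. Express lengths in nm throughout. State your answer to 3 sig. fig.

A ≈ 0.000313 nm^(-7/2)

Require ∫ |φ|² 4πr² dr = 1 over the whole domain.
Using ∫₀^∞ rⁿ e^(−αr) dr = n!/αⁿ⁺¹, carrying out the integral gives A² · 45·π·λ^7/2.
Setting this equal to 1 gives A² = 1/(45·π·λ^7/2).
Substituting λ = 5.46 gives A² = 9.780E-8, so A = 0.0003127.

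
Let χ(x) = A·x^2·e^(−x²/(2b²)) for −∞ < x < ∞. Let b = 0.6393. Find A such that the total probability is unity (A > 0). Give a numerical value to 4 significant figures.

Require ∫ |χ|² dx = 1 over the whole domain.
Differentiating ∫e^(−αx²) dx = √(π/α) under α to get the higher moments, carrying out the integral gives A² · 3·√(π)·b^5/4.
Plugging in b = 0.6393 yields A = 2.6541.

A ≈ 2.654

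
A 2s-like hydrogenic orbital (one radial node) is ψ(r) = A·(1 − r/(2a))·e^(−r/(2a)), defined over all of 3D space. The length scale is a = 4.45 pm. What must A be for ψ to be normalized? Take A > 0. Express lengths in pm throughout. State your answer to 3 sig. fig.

A ≈ 0.0212 pm^(-3/2)

The normalization condition is ∫|ψ|² 4πr² dr = 1 from 0 to ∞.
(Spherical symmetry: dV = 4πr² dr.)
The integral (without the A² prefactor) comes out to 8·π·a^3.
With a = 4.45: A² = 0.0004515 and A = 0.02125.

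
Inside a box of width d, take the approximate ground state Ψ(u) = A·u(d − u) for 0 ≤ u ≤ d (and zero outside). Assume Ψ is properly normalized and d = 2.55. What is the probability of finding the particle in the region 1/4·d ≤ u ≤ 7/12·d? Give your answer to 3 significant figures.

The probability is P = ∫ |Ψ|² du over [1/4·d, 7/12·d].
With A² fixed by ∫|Ψ|² = 1, i.e. A² = (d^5/30)^(−1), substitute and integrate.
In terms of t = u/d (A² and the length scale cancel between numerator and denominator), P = [∫_{1/4}^{7/12} t^2·(1 - t)^2 dt] / [∫_{0}^{1} t^2·(1 - t)^2 dt].
An antiderivative of t^2·(1 - t)^2 is t^3·(6·t^2 - 15·t + 10)/30; evaluating from 1/4 to 7/12 gives ≈ 0.018329, while the full integral is 1/30.
This works out to P = 0.5499.

P ≈ 0.550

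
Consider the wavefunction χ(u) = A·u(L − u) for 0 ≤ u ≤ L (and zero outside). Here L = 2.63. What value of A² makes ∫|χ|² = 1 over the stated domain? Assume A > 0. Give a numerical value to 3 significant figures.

A^2 ≈ 0.238

Normalization requires ∫|χ|² du = 1, integrated from 0 to L.
With χ = A·u(L − u), the integral evaluates to A²·[L^5/30].
Hence A² = 1/[L^5/30].
Plugging in L = 2.63 yields A = 0.4883.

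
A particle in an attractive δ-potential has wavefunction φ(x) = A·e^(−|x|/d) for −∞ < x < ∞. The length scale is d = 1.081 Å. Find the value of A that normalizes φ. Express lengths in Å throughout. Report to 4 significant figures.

A ≈ 0.9618 Å^(-1/2)

Require ∫ |φ|² dx = 1 over the whole domain.
∫|φ|² dx = A²·(d).
Plugging in d = 1.081 yields A = 0.96181.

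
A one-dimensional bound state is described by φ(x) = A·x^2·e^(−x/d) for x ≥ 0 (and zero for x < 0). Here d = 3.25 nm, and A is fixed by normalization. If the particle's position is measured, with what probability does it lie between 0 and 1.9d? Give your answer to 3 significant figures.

P ≈ 0.332

P = ∫_{0}^{1.9d} |φ(x)|² dx.
The normalization integral ∫|φ|²dx over the whole domain equals 3·d^5/4·A², and A² cancels in the ratio.
Let u = x/d; then A² and the length scale cancel, so P = ∫_{0}^{1.9} u^4·e^(-2·u) du ÷ ∫_{0}^{∞} u^4·e^(-2·u) du.
With ∫ u^4·e^(-2·u) du = -(u^4/2 + u^3 + 3·u^2/2 + 3·u/2 + 3/4)·e^(-2·u) + C, the region integral is ≈ 0.24912 and the full one is 3/4.
Taking the ratio, P = 0.3322.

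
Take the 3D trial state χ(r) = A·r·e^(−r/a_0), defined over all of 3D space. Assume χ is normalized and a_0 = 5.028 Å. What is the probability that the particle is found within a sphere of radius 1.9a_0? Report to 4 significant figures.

P ≈ 0.3322

With dV = 4πr²dr, the probability is ∫|χ|² dV over r ≤ 1.9a_0.
Normalization gives A² = 1/(3·π·a_0^5).
Substituting u = r/a_0, A², 4π and the length scale all cancel in the ratio: P = ∫_{0}^{1.9} u^4·e^(-2·u) du / ∫_{0}^{∞} u^4·e^(-2·u) du.
With ∫ u^4·e^(-2·u) du = -(u^4/2 + u^3 + 3·u^2/2 + 3·u/2 + 3/4)·e^(-2·u) + C, the region integral is ≈ 0.249117 and the full one is 3/4.
Taking the ratio yields P = 0.33216.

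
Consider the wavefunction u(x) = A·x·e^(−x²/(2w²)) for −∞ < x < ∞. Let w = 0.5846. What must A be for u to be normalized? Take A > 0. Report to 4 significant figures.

A ≈ 2.377

Normalization requires ∫|u|² dx = 1, integrated from −∞ to ∞.
The integral (without the A² prefactor) comes out to √(π)·w^3/2.
Hence A² = 1/[√(π)·w^3/2].
Plugging in w = 0.5846 yields A = 2.3765.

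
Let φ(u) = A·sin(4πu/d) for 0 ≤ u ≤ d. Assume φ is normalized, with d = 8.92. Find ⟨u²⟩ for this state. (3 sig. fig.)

⟨u²⟩ = ∫ u^2 |φ|² du over the full domain.
With ∫₀^d sin²(nπu/d) du = d/2, since the A² factors cancel between numerator and denominator, ⟨u²⟩ = -d^2/(32·π^2) + d^2/3.
With d = 8.92, ⟨u^2⟩ = 26.27.

⟨u^2⟩ ≈ 26.3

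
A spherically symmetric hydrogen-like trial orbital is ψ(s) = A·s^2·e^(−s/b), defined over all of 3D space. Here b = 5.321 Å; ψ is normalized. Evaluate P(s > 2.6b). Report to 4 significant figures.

P ≈ 0.7324

Integrate the radial probability density 4πs²|ψ|² over s > 2.6b.
The full normalization integral is A²·[45·π·b^7/2] = 1, fixing A².
Let u = s/b; then A², 4π and the length scale all cancel, so P = ∫_{2.6}^{∞} u^6·e^(-2·u) du ÷ ∫_{0}^{∞} u^6·e^(-2·u) du.
Using ∫ u^6·e^(-2·u) du = -(4·u^6 + 12·u^5 + 30·u^4 + 60·u^3 + 90·u^2 + 90·u + 45)·e^(-2·u)/8, the numerator is ≈ 4.11971 and the denominator is 45/8.
This evaluates to P = 0.73239.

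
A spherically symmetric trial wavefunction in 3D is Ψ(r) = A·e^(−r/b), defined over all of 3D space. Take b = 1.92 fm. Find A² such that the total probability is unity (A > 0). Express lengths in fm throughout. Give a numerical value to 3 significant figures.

A^2 ≈ 0.0450 fm^(-3)

Normalization requires ∫|Ψ|² 4πr² dr = 1, integrated from 0 to ∞.
(Spherical symmetry: dV = 4πr² dr.)
∫|Ψ|² 4πr² dr = A²·(π·b^3).
Setting this equal to 1 gives A² = 1/(π·b^3).
Plugging in b = 1.92 yields A = 0.2121.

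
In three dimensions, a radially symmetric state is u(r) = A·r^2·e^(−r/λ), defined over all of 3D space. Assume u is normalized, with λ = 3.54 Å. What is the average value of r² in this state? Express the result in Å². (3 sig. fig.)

⟨r^2⟩ ≈ 175 Å^2

⟨r²⟩ = ∫ r^2 |u|² 4πr² dr over the full domain.
With ∫₀^∞ r^8 e^(−αr) dr = 8!/α^9, evaluating both integrals, ⟨r²⟩ = 14·λ^2.
With λ = 3.54, ⟨r^2⟩ = 175.4.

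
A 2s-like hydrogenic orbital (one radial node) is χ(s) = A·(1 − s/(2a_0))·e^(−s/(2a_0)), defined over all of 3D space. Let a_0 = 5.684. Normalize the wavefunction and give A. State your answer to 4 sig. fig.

A ≈ 0.01472

We need A² ∫|f|² 4πs² ds = 1, taking the integral from 0 to ∞.
The angular integral contributes 4π, leaving ∫₀^∞ s²|χ|² ds.
The integral (without the A² prefactor) comes out to 8·π·a_0^3.
Setting this equal to 1 gives A² = 1/(8·π·a_0^3).
Substituting a_0 = 5.684 gives A² = 0.00021667, so A = 0.014720.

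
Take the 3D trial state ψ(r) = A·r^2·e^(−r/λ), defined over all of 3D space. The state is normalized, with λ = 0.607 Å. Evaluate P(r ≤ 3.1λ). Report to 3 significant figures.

P ≈ 0.426

P = ∫ |ψ|² 4πr² dr over r ≤ 3.1λ.
A² is fixed by ∫₀^∞ 4πr²|ψ|² dr = 1, i.e. A² = (45·π·λ^7/2)^(−1).
Let u = r/λ; then A², 4π and the length scale all cancel, so P = ∫_{0}^{3.1} u^6·e^(-2·u) du ÷ ∫_{0}^{∞} u^6·e^(-2·u) du.
Using ∫ u^6·e^(-2·u) du = -(4·u^6 + 12·u^5 + 30·u^4 + 60·u^3 + 90·u^2 + 90·u + 45)·e^(-2·u)/8, the numerator is ≈ 2.3951 and the denominator is 45/8.
Taking the ratio yields P = 0.4258.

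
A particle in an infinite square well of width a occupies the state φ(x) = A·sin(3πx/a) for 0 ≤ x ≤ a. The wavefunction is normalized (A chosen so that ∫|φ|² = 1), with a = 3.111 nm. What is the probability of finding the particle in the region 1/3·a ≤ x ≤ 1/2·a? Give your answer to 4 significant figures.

P ≈ 0.1667

|φ|² is the probability density, so P = ∫_{1/3·a}^{1/2·a} |φ|² dx.
With A² fixed by ∫|φ|² = 1, i.e. A² = (a/2)^(−1), substitute and integrate.
Substituting u = x/a, A² and the length scale cancel in the ratio: P = ∫_{1/3}^{1/2} sin(3·π·u)^2 du / ∫_{0}^{1} sin(3·π·u)^2 du.
Using ∫ sin(3·π·u)^2 du = u/2 - sin(6·π·u)/(12·π), the numerator is 1/12 and the denominator is 1/2.
Evaluating gives P = 1/6.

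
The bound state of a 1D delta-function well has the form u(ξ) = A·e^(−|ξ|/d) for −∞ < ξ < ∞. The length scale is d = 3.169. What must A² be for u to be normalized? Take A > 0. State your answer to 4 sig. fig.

A^2 ≈ 0.3156

Normalization requires ∫|u|² dξ = 1, integrated from −∞ to ∞.
With ∫₀^∞ ξ^0 e^(−αξ) dξ = 0!/α^1, carrying out the integral gives A² · d.
Plugging in d = 3.169 yields A = 0.56174.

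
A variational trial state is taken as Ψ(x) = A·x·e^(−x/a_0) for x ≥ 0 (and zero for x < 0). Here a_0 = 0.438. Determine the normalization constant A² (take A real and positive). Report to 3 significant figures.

We need A² ∫|f|² dx = 1, taking the integral from 0 to ∞.
Carrying out the integral gives A² · a_0^3/4.
Plugging in a_0 = 0.438 yields A = 6.900.

A^2 ≈ 47.6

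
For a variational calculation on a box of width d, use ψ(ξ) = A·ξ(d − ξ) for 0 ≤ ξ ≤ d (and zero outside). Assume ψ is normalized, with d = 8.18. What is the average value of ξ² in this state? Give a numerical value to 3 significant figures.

⟨ξ^2⟩ ≈ 19.1

The expectation value is the |ψ|²-weighted average of ξ^2: ∫ ξ^2|ψ|² dξ.
Since the A² factors cancel between numerator and denominator, ⟨ξ²⟩ = 2·d^2/7.
Putting d = 8.18 gives 19.12.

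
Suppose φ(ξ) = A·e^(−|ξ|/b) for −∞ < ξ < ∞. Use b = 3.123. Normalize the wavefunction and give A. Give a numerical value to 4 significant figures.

We need A² ∫|f|² dξ = 1, taking the integral from −∞ to ∞.
Carrying out the integral gives A² · b.
Substituting b = 3.123 gives A² = 0.32020, so A = 0.56587.

A ≈ 0.5659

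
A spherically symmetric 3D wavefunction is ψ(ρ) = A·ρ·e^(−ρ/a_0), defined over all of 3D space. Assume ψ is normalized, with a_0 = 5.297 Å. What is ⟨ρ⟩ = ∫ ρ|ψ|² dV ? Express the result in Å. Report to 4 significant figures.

By definition ⟨ρ⟩ = ∫ ρ |ψ(ρ)|² 4πρ² dρ.
Using ∫₀^∞ ρⁿ e^(−αρ) dρ = n!/αⁿ⁺¹, evaluating both integrals, ⟨ρ⟩ = 5·a_0/2.
With a_0 = 5.297, ⟨ρ⟩ = 13.243.

⟨ρ⟩ ≈ 13.24 Å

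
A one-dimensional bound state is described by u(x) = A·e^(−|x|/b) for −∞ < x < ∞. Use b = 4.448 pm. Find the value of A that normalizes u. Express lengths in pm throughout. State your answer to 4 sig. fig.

A ≈ 0.4742 pm^(-1/2)

Normalization requires ∫|u|² dx = 1, integrated from −∞ to ∞.
With ∫₀^∞ x^0 e^(−αx) dx = 0!/α^1, ∫|u|² dx = A²·(b).
Hence A² = 1/[b].
Plugging in b = 4.448 yields A = 0.47415.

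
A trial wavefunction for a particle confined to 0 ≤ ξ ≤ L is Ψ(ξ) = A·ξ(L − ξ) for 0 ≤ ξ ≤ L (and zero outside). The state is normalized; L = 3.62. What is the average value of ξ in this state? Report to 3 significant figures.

By definition ⟨ξ⟩ = ∫ ξ |Ψ(ξ)|² dξ.
The ratio of the moment integral to the normalization integral gives ⟨ξ⟩ = L/2.
Putting L = 3.62 gives 1.810.

⟨ξ⟩ ≈ 1.81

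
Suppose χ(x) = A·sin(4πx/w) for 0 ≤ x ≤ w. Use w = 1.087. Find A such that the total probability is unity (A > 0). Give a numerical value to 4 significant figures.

Normalization requires ∫|χ|² dx = 1, integrated from 0 to w.
∫|χ|² dx = A²·(w/2).
So A² = (w/2)^(−1).
Substituting w = 1.087 gives A² = 1.8399, so A = 1.3564.

A ≈ 1.356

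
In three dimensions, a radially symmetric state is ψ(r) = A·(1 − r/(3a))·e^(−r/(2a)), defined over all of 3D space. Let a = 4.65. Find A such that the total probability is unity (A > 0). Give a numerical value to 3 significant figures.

The normalization condition is ∫|ψ|² 4πr² dr = 1 from 0 to ∞.
In 3D with spherical symmetry the volume element is 4πr² dr.
With ∫₀^∞ r^4 e^(−αr) dr = 4!/α^5, with ψ = A·(1 − r/(3a))·e^(−r/(2a)), the integral evaluates to A²·[8·π·a^3/3].
Setting this equal to 1 gives A² = 1/(8·π·a^3/3).
With a = 4.65: A² = 0.001187 and A = 0.03446.

A ≈ 0.0345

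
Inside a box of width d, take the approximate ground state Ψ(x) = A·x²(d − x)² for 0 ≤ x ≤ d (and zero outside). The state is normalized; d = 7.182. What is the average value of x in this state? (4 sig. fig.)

⟨x⟩ ≈ 3.591

The expectation value is the |Ψ|²-weighted average of x: ∫ x|Ψ|² dx.
Expanding the polynomial and integrating term by term, the ratio of the moment integral to the normalization integral gives ⟨x⟩ = d/2.
With d = 7.182, ⟨x⟩ = 3.5910.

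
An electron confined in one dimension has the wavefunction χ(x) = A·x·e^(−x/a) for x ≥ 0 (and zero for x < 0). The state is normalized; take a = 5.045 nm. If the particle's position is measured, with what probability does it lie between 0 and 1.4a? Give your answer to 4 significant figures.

P ≈ 0.5305

|χ|² is the probability density, so P = ∫_{0}^{1.4a} |χ|² dx.
With A² fixed by ∫|χ|² = 1, i.e. A² = (a^3/4)^(−1), substitute and integrate.
Substituting u = x/a, A² and the length scale cancel in the ratio: P = ∫_{0}^{1.4} u^2·e^(-2·u) du / ∫_{0}^{∞} u^2·e^(-2·u) du.
Using ∫ u^2·e^(-2·u) du = -(2·u^2 + 2·u + 1)·e^(-2·u)/4, the numerator is 1/4 - 193·e^(-14/5)/100 and the denominator is 1/4.
The result is P = 0.53055.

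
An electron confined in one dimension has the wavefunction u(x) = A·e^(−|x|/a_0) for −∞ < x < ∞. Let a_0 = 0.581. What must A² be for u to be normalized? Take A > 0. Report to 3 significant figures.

We need A² ∫|f|² dx = 1, taking the integral from −∞ to ∞.
Recall ∫₀^∞ x^m e^(−x/β) dx = m!·β^(m+1), with u = A·e^(−|x|/a_0), the integral evaluates to A²·[a_0].
So A² = (a_0)^(−1).
Substituting a_0 = 0.581 gives A² = 1.721, so A = 1.312.

A^2 ≈ 1.72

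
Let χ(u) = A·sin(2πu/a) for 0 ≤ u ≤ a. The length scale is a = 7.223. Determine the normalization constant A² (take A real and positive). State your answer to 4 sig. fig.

Normalization requires ∫|χ|² du = 1, integrated from 0 to a.
∫|χ|² du = A²·(a/2).
So A² = (a/2)^(−1).
Substituting a = 7.223 gives A² = 0.27689, so A = 0.52621.

A^2 ≈ 0.2769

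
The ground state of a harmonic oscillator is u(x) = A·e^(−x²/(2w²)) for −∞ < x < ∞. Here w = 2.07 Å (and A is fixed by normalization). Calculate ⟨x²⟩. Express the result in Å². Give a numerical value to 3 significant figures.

⟨x²⟩ = ∫ x^2 |u|² dx over the full domain.
Using the Gaussian integral ∫_{−∞}^{∞} e^(−αx²) dx = √(π/α), since the A² factors cancel between numerator and denominator, ⟨x²⟩ = w^2/2.
Putting w = 2.07 gives 2.142.

⟨x^2⟩ ≈ 2.14 Å^2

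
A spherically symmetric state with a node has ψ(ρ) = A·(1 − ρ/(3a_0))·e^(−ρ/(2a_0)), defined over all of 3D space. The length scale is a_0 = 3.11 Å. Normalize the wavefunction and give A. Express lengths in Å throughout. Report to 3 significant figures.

The normalization condition is ∫|ψ|² 4πρ² dρ = 1 from 0 to ∞.
(Spherical symmetry: dV = 4πρ² dρ.)
With ψ = A·(1 − ρ/(3a_0))·e^(−ρ/(2a_0)), the integral evaluates to A²·[8·π·a_0^3/3].
So A² = (8·π·a_0^3/3)^(−1).
Plugging in a_0 = 3.11 yields A = 0.06299.

A ≈ 0.0630 Å^(-3/2)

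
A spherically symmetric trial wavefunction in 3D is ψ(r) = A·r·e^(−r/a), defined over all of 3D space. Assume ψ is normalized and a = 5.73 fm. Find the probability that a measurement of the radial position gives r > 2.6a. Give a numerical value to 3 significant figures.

P ≈ 0.406

P = ∫ |ψ|² 4πr² dr over r > 2.6a.
Normalization gives A² = 1/(3·π·a^5).
Let u = r/a; then A², 4π and the length scale all cancel, so P = ∫_{2.6}^{∞} u^4·e^(-2·u) du ÷ ∫_{0}^{∞} u^4·e^(-2·u) du.
With ∫ u^4·e^(-2·u) du = -(u^4/2 + u^3 + 3·u^2/2 + 3·u/2 + 3/4)·e^(-2·u) + C, the region integral is ≈ 0.30460 and the full one is 3/4.
Taking the ratio yields P = 0.4061.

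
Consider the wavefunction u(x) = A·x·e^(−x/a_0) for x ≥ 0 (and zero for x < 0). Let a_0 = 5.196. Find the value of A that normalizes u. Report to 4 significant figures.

Normalization requires ∫|u|² dx = 1, integrated from 0 to ∞.
Carrying out the integral gives A² · a_0^3/4.
Setting this equal to 1 gives A² = 1/(a_0^3/4).
Substituting a_0 = 5.196 gives A² = 0.028514, so A = 0.16886.

A ≈ 0.1689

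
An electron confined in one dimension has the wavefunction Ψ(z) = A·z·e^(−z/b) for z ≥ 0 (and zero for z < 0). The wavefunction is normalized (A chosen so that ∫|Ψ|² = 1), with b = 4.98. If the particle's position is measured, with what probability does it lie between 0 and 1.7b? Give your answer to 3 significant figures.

|Ψ|² is the probability density, so P = ∫_{0}^{1.7b} |Ψ|² dz.
Since A² = 1/(b^3/4), this is the region integral divided by the full normalization integral.
In terms of u = z/b (A² and the length scale cancel between numerator and denominator), P = [∫_{0}^{1.7} u^2·e^(-2·u) du] / [∫_{0}^{∞} u^2·e^(-2·u) du].
An antiderivative of u^2·e^(-2·u) is -(2·u^2 + 2·u + 1)·e^(-2·u)/4; evaluating from 0 to 1.7 gives 1/4 - 509·e^(-17/5)/200, while the full integral is 1/4.
This works out to P = 0.6603.

P ≈ 0.660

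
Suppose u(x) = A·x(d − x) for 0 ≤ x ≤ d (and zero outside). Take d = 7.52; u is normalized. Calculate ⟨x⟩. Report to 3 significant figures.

⟨x⟩ = ∫ x |u|² dx over the full domain.
Expanding the polynomial and integrating term by term, evaluating both integrals, ⟨x⟩ = d/2.
With d = 7.52, ⟨x⟩ = 3.760.

⟨x⟩ ≈ 3.76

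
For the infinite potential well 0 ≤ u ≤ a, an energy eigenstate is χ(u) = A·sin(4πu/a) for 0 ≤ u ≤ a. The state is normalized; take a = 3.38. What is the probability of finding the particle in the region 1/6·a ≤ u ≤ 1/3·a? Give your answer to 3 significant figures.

|χ|² is the probability density, so P = ∫_{1/6·a}^{1/3·a} |χ|² du.
With A² fixed by ∫|χ|² = 1, i.e. A² = (a/2)^(−1), substitute and integrate.
Substituting t = u/a, A² and the length scale cancel in the ratio: P = ∫_{1/6}^{1/3} sin(4·π·t)^2 dt / ∫_{0}^{1} sin(4·π·t)^2 dt.
With ∫ sin(4·π·t)^2 dt = t/2 - sin(4·π·t)·cos(4·π·t)/(8·π) + C, the region integral is -√(3)/(16·π) + 1/12 and the full one is 1/2.
This works out to P = (-√(3)/8 + π/6)/π.

P ≈ 0.0978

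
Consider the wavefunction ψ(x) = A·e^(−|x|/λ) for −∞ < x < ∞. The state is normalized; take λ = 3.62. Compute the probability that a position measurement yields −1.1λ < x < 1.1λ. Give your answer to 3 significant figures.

P ≈ 0.889

|ψ|² is the probability density, so P = ∫_{−1.1λ}^{1.1λ} |ψ|² dx.
Since A² = 1/(λ), this is the region integral divided by the full normalization integral.
Both integrals are even about x = 0, so only the x ≥ 0 halves are needed (the factors of 2 cancel). In terms of u = x/λ (A² and the length scale cancel between numerator and denominator), P = [∫_{0}^{1.1} e^(-2·u) du] / [∫_{0}^{∞} e^(-2·u) du].
An antiderivative of e^(-2·u) is -e^(-2·u)/2; evaluating from 0 to 1.1 gives 1/2 - e^(-11/5)/2, while the full integral is 1/2.
The result is P = 0.8892.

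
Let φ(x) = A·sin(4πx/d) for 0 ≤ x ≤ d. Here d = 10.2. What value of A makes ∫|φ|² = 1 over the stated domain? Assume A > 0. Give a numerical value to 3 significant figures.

The normalization condition is ∫|φ|² dx = 1 from 0 to d.
The integral (without the A² prefactor) comes out to d/2.
So A² = (d/2)^(−1).
With d = 10.2: A² = 0.1961 and A = 0.4428.

A ≈ 0.443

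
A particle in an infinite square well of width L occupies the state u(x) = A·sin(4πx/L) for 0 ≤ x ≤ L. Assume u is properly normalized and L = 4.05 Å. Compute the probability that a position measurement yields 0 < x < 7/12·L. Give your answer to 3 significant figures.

P ≈ 0.549

|u|² is the probability density, so P = ∫_{0}^{7/12·L} |u|² dx.
Since A² = 1/(L/2), this is the region integral divided by the full normalization integral.
Substituting t = x/L, A² and the length scale cancel in the ratio: P = ∫_{0}^{7/12} sin(4·π·t)^2 dt / ∫_{0}^{1} sin(4·π·t)^2 dt.
Using ∫ sin(4·π·t)^2 dt = t/2 - sin(4·π·t)·cos(4·π·t)/(8·π), the numerator is -√(3)/(32·π) + 7/24 and the denominator is 1/2.
This works out to P = -√(3)/(16·π) + 7/12.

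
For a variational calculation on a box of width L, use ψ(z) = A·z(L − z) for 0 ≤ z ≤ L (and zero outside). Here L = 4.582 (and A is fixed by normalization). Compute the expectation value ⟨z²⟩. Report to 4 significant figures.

⟨z^2⟩ ≈ 5.998

⟨z²⟩ = ∫ z^2 |ψ|² dz over the full domain.
Expanding the polynomial and integrating term by term, the ratio of the moment integral to the normalization integral gives ⟨z²⟩ = 2·L^2/7.
Putting L = 4.582 gives 5.9985.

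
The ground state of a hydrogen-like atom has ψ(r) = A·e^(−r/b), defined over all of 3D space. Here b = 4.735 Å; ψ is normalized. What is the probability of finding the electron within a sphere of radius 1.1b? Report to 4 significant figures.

With dV = 4πr²dr, the probability is ∫|ψ|² dV over r ≤ 1.1b.
Normalization gives A² = 1/(π·b^3).
Let u = r/b; then A², 4π and the length scale all cancel, so P = ∫_{0}^{1.1} u^2·e^(-2·u) du ÷ ∫_{0}^{∞} u^2·e^(-2·u) du.
With ∫ u^2·e^(-2·u) du = -(2·u^2 + 2·u + 1)·e^(-2·u)/4 + C, the region integral is 1/4 - 281·e^(-11/5)/200 and the full one is 1/4.
This evaluates to P = 0.37729.

P ≈ 0.3773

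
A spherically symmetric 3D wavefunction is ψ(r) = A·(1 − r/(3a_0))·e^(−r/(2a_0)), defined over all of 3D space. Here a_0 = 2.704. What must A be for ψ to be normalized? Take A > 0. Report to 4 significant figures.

The normalization condition is ∫|ψ|² 4πr² dr = 1 from 0 to ∞.
With ψ = A·(1 − r/(3a_0))·e^(−r/(2a_0)), the integral evaluates to A²·[8·π·a_0^3/3].
Setting this equal to 1 gives A² = 1/(8·π·a_0^3/3).
Substituting a_0 = 2.704 gives A² = 0.0060376, so A = 0.077702.

A ≈ 0.07770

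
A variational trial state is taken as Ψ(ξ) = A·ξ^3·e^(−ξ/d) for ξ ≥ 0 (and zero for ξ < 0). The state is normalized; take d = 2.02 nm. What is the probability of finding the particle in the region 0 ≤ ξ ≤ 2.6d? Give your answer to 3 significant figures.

P ≈ 0.268

|Ψ|² is the probability density, so P = ∫_{0}^{2.6d} |Ψ|² dξ.
Since A² = 1/(45·d^7/8), this is the region integral divided by the full normalization integral.
Let u = ξ/d; then A² and the length scale cancel, so P = ∫_{0}^{2.6} u^6·e^(-2·u) du ÷ ∫_{0}^{∞} u^6·e^(-2·u) du.
With ∫ u^6·e^(-2·u) du = -(4·u^6 + 12·u^5 + 30·u^4 + 60·u^3 + 90·u^2 + 90·u + 45)·e^(-2·u)/8 + C, the region integral is ≈ 1.5053 and the full one is 45/8.
The result is P = 0.2676.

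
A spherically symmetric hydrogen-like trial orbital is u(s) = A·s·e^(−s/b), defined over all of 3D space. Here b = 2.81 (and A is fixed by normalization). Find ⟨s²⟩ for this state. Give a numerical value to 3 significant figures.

By definition ⟨s²⟩ = ∫ s^2 |u(s)|² 4πs² ds.
Recall ∫₀^∞ s^m e^(−s/β) ds = m!·β^(m+1), the ratio of the moment integral to the normalization integral gives ⟨s²⟩ = 15·b^2/2.
Putting b = 2.81 gives 59.22.

⟨s^2⟩ ≈ 59.2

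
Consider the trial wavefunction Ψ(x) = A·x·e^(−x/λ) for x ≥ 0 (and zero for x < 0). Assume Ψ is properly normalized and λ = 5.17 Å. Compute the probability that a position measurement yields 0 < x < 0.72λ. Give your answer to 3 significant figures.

P ≈ 0.176

|Ψ|² is the probability density, so P = ∫_{0}^{0.72λ} |Ψ|² dx.
The normalization integral ∫|Ψ|²dx over the whole domain equals λ^3/4·A², and A² cancels in the ratio.
Let u = x/λ; then A² and the length scale cancel, so P = ∫_{0}^{0.72} u^2·e^(-2·u) du ÷ ∫_{0}^{∞} u^2·e^(-2·u) du.
With ∫ u^2·e^(-2·u) du = -(2·u^2 + 2·u + 1)·e^(-2·u)/4 + C, the region integral is 1/4 - 2173·e^(-36/25)/2500 and the full one is 1/4.
This works out to P = 0.1762.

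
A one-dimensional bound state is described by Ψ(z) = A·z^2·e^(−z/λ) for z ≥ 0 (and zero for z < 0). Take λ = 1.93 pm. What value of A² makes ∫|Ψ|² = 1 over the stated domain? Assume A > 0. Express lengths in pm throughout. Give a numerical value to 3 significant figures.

A^2 ≈ 0.0498 pm^(-5)

We need A² ∫|f|² dz = 1, taking the integral from 0 to ∞.
With ∫₀^∞ z^4 e^(−αz) dz = 4!/α^5, carrying out the integral gives A² · 3·λ^5/4.
Setting this equal to 1 gives A² = 1/(3·λ^5/4).
Plugging in λ = 1.93 yields A = 0.2231.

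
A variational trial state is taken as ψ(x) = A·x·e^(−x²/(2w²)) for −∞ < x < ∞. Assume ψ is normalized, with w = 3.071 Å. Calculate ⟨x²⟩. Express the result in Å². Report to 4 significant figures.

⟨x²⟩ = ∫ x^2 |ψ|² dx over the full domain.
The ratio of the moment integral to the normalization integral gives ⟨x²⟩ = 3·w^2/2.
Putting w = 3.071 gives 14.147.

⟨x^2⟩ ≈ 14.15 Å^2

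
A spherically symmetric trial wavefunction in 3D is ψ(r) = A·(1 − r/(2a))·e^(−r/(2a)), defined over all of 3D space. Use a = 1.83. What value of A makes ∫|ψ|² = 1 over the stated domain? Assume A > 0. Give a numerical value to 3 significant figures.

A ≈ 0.0806

We need A² ∫|f|² 4πr² dr = 1, taking the integral from 0 to ∞.
(Spherical symmetry: dV = 4πr² dr.)
Carrying out the integral gives A² · 8·π·a^3.
So A² = (8·π·a^3)^(−1).
Plugging in a = 1.83 yields A = 0.08058.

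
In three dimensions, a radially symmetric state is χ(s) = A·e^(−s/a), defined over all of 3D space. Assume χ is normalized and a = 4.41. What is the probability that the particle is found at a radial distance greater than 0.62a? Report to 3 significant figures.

P ≈ 0.871

Integrate the radial probability density 4πs²|χ|² over s > 0.62a.
A² is fixed by ∫₀^∞ 4πs²|χ|² ds = 1, i.e. A² = (π·a^3)^(−1).
Let u = s/a; then A², 4π and the length scale all cancel, so P = ∫_{0.62}^{∞} u^2·e^(-2·u) du ÷ ∫_{0}^{∞} u^2·e^(-2·u) du.
With ∫ u^2·e^(-2·u) du = -(2·u^2 + 2·u + 1)·e^(-2·u)/4 + C, the region integral is 3761·e^(-31/25)/5000 and the full one is 1/4.
Taking the ratio yields P = 0.8707.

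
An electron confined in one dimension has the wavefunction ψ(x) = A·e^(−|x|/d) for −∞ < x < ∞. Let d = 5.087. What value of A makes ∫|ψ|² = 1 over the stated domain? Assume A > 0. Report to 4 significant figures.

We need A² ∫|f|² dx = 1, taking the integral from −∞ to ∞.
∫|ψ|² dx = A²·(d).
So A² = (d)^(−1).
With d = 5.087: A² = 0.19658 and A = 0.44337.

A ≈ 0.4434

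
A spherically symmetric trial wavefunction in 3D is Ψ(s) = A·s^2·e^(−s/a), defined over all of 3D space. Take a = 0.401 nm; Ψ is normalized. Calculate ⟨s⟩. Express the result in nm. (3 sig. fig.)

⟨s⟩ ≈ 1.40 nm

The expectation value is the |Ψ|²-weighted average of s: ∫ s|Ψ|² 4πs² ds.
The ratio of the moment integral to the normalization integral gives ⟨s⟩ = 7·a/2.
With a = 0.401, ⟨s⟩ = 1.404.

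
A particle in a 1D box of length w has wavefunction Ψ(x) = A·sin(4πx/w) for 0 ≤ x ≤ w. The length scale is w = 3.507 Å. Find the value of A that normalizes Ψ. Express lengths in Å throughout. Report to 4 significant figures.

The normalization condition is ∫|Ψ|² dx = 1 from 0 to w.
Using sin²θ = (1 − cos 2θ)/2, with Ψ = A·sin(4πx/w), the integral evaluates to A²·[w/2].
Setting this equal to 1 gives A² = 1/(w/2).
With w = 3.507: A² = 0.57029 and A = 0.75517.

A ≈ 0.7552 Å^(-1/2)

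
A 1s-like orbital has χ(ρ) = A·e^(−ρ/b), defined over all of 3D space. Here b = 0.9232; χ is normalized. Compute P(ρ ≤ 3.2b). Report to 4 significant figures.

P ≈ 0.9537

P = ∫ |χ|² 4πρ² dρ over ρ ≤ 3.2b.
A² is fixed by ∫₀^∞ 4πρ²|χ|² dρ = 1, i.e. A² = (π·b^3)^(−1).
In terms of u = ρ/b (A², 4π and the length scale all cancel between numerator and denominator), P = [∫_{0}^{3.2} u^2·e^(-2·u) du] / [∫_{0}^{∞} u^2·e^(-2·u) du].
With ∫ u^2·e^(-2·u) du = -(2·u^2 + 2·u + 1)·e^(-2·u)/4 + C, the region integral is 1/4 - 697·e^(-32/5)/100 and the full one is 1/4.
The region integral divided by the full integral gives P = 0.95368.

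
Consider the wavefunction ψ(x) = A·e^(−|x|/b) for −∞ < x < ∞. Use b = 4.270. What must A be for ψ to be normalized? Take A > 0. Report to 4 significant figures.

A ≈ 0.4839

We need A² ∫|f|² dx = 1, taking the integral from −∞ to ∞.
With ψ = A·e^(−|x|/b), the integral evaluates to A²·[b].
Setting this equal to 1 gives A² = 1/(b).
Plugging in b = 4.270 yields A = 0.48393.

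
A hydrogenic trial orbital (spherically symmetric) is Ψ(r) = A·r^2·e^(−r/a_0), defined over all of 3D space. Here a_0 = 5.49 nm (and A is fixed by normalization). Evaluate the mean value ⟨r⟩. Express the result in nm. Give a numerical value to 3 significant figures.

⟨r⟩ ≈ 19.2 nm

The expectation value is the |Ψ|²-weighted average of r: ∫ r|Ψ|² 4πr² dr.
Using ∫₀^∞ rⁿ e^(−αr) dr = n!/αⁿ⁺¹, evaluating both integrals, ⟨r⟩ = 7·a_0/2.
Putting a_0 = 5.49 gives 19.22.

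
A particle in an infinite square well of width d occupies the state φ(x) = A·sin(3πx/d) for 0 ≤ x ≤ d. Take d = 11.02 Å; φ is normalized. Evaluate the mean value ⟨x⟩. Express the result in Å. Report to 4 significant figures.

⟨x⟩ ≈ 5.510 Å

By definition ⟨x⟩ = ∫ x |φ(x)|² dx.
The ratio of the moment integral to the normalization integral gives ⟨x⟩ = d/2.
With d = 11.02, ⟨x⟩ = 5.5100.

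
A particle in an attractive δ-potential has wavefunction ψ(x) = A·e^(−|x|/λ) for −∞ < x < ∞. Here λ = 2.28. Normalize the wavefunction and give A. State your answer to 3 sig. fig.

A ≈ 0.662

Normalization requires ∫|ψ|² dx = 1, integrated from −∞ to ∞.
With ∫₀^∞ x^0 e^(−αx) dx = 0!/α^1, carrying out the integral gives A² · λ.
Substituting λ = 2.28 gives A² = 0.4386, so A = 0.6623.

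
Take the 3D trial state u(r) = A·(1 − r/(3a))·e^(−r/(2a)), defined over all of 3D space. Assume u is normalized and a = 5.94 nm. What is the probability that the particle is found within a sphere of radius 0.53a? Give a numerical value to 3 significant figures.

P ≈ 0.0382

Integrate the radial probability density 4πr²|u|² over r ≤ 0.53a.
The full normalization integral is A²·[8·π·a^3/3] = 1, fixing A².
In terms of t = r/a (A², 4π and the length scale all cancel between numerator and denominator), P = [∫_{0}^{0.53} t^2·(1 - t/3)^2·e^(-t) dt] / [∫_{0}^{∞} t^2·(1 - t/3)^2·e^(-t) dt].
Using ∫ t^2·(1 - t/3)^2·e^(-t) dt = (-t^4 + 2·t^3 - 3·t^2 - 6·t - 6)·e^(-t)/9, the numerator is ≈ 0.025489 and the denominator is 2/3.
Taking the ratio yields P = 0.03823.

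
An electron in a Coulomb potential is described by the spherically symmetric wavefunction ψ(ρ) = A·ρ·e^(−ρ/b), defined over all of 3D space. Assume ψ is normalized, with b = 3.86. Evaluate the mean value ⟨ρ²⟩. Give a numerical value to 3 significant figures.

⟨ρ^2⟩ ≈ 112

By definition ⟨ρ²⟩ = ∫ ρ^2 |ψ(ρ)|² 4πρ² dρ.
The ratio of the moment integral to the normalization integral gives ⟨ρ²⟩ = 15·b^2/2.
Putting b = 3.86 gives 111.7.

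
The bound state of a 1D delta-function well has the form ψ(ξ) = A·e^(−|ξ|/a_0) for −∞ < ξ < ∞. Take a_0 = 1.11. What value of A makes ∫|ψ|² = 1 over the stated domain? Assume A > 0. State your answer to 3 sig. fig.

A ≈ 0.949

The normalization condition is ∫|ψ|² dξ = 1 from −∞ to ∞.
Recall ∫₀^∞ ξ^m e^(−ξ/β) dξ = m!·β^(m+1), with ψ = A·e^(−|ξ|/a_0), the integral evaluates to A²·[a_0].
Plugging in a_0 = 1.11 yields A = 0.9492.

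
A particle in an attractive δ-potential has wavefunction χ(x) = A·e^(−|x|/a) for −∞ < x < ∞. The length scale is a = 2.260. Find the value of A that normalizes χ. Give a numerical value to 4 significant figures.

The normalization condition is ∫|χ|² dx = 1 from −∞ to ∞.
∫|χ|² dx = A²·(a).
Setting this equal to 1 gives A² = 1/(a).
Substituting a = 2.260 gives A² = 0.44248, so A = 0.66519.

A ≈ 0.6652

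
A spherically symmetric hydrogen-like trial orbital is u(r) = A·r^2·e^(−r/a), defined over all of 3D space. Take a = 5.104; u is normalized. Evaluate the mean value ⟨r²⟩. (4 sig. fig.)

The expectation value is the |u|²-weighted average of r^2: ∫ r^2|u|² 4πr² dr.
With ∫₀^∞ r^8 e^(−αr) dr = 8!/α^9, evaluating both integrals, ⟨r²⟩ = 14·a^2.
With a = 5.104, ⟨r^2⟩ = 364.71.

⟨r^2⟩ ≈ 364.7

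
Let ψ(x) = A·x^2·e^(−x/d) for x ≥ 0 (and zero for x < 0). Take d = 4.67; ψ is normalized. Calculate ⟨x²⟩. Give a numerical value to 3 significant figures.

⟨x^2⟩ ≈ 164

⟨x²⟩ = ∫ x^2 |ψ|² dx over the full domain.
Since the A² factors cancel between numerator and denominator, ⟨x²⟩ = 15·d^2/2.
With d = 4.67, ⟨x^2⟩ = 163.6.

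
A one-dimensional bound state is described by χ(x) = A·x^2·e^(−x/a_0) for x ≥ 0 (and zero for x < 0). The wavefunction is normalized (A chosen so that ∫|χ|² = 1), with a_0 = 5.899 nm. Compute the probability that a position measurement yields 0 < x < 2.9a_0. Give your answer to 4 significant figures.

P = ∫_{0}^{2.9a_0} |χ(x)|² dx.
With A² fixed by ∫|χ|² = 1, i.e. A² = (3·a_0^5/4)^(−1), substitute and integrate.
Substituting u = x/a_0, A² and the length scale cancel in the ratio: P = ∫_{0}^{2.9} u^4·e^(-2·u) du / ∫_{0}^{∞} u^4·e^(-2·u) du.
With ∫ u^4·e^(-2·u) du = -(u^4/2 + u^3 + 3·u^2/2 + 3·u/2 + 3/4)·e^(-2·u) + C, the region integral is ≈ 0.515461 and the full one is 3/4.
The result is P = 0.68728.

P ≈ 0.6873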